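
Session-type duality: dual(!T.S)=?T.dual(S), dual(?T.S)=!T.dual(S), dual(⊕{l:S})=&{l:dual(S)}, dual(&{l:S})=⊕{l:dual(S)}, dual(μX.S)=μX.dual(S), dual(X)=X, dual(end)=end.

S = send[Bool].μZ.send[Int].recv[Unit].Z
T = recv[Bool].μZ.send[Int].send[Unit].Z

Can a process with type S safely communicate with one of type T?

send[Bool] vs recv[Bool]  ✓
  μZ vs μZ  ✓ (rec unchanged)
    send[Int] vs send[Int]  ✗ same direction on both sides — not dual

NO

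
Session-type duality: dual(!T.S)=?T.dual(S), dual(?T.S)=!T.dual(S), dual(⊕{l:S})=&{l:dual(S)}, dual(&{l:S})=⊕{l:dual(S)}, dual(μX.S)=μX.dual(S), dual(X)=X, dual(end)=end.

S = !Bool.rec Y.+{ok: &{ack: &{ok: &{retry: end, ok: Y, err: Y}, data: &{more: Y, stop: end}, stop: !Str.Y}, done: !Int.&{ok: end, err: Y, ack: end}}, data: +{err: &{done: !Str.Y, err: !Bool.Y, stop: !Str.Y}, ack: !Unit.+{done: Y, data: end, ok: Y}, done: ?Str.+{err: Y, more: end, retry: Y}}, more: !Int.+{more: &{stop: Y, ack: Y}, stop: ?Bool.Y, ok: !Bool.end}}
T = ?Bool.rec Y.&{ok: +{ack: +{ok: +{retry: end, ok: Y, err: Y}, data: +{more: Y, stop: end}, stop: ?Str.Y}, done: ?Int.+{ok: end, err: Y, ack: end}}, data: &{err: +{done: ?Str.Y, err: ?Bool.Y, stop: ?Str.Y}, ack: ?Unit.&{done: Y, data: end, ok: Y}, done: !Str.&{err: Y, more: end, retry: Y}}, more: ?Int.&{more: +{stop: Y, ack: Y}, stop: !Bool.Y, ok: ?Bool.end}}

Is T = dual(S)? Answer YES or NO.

!Bool | ?Bool  ok
  rec Y | rec Y  ok (rec unchanged)
    +{ok,data,more} | &{ok,data,more}  ok labels match
      case ok:
        &{ack,done} | +{ack,done}  ok labels match
          case ack:
            &{ok,data,stop} | +{ok,data,stop}  ok labels match
              case ok:
                &{retry,ok,err} | +{retry,ok,err}  ok labels match
                  case retry:
                    end | end  ok
                  case ok:
                    Y | Y  ok
                  case err:
                    Y | Y  ok
              case data:
                &{more,stop} | +{more,stop}  ok labels match
                  case more:
                    Y | Y  ok
                  case stop:
                    end | end  ok
              case stop:
                !Str | ?Str  ok
                  Y | Y  ok
          case done:
            !Int | ?Int  ok
              &{ok,err,ack} | +{ok,err,ack}  ok labels match
                case ok:
                  end | end  ok
                case err:
                  Y | Y  ok
                case ack:
                  end | end  ok
      case data:
        +{err,ack,done} | &{err,ack,done}  ok labels match
          case err:
            &{done,err,stop} | +{done,err,stop}  ok labels match
              case done:
                !Str | ?Str  ok
                  Y | Y  ok
              case err:
                !Bool | ?Bool  ok
                  Y | Y  ok
              case stop:
                !Str | ?Str  ok
                  Y | Y  ok
          case ack:
            !Unit | ?Unit  ok
              +{done,data,ok} | &{done,data,ok}  ok labels match
                case done:
                  Y | Y  ok
                case data:
                  end | end  ok
                case ok:
                  Y | Y  ok
          case done:
            ?Str | !Str  ok
              +{err,more,retry} | &{err,more,retry}  ok labels match
                case err:
                  Y | Y  ok
                case more:
                  end | end  ok
                case retry:
                  Y | Y  ok
      case more:
        !Int | ?Int  ok
          +{more,stop,ok} | &{more,stop,ok}  ok labels match
            case more:
              &{stop,ack} | +{stop,ack}  ok labels match
                case stop:
                  Y | Y  ok
                case ack:
                  Y | Y  ok
            case stop:
              ?Bool | !Bool  ok
                Y | Y  ok
            case ok:
              !Bool | ?Bool  ok
                end | end  ok

YES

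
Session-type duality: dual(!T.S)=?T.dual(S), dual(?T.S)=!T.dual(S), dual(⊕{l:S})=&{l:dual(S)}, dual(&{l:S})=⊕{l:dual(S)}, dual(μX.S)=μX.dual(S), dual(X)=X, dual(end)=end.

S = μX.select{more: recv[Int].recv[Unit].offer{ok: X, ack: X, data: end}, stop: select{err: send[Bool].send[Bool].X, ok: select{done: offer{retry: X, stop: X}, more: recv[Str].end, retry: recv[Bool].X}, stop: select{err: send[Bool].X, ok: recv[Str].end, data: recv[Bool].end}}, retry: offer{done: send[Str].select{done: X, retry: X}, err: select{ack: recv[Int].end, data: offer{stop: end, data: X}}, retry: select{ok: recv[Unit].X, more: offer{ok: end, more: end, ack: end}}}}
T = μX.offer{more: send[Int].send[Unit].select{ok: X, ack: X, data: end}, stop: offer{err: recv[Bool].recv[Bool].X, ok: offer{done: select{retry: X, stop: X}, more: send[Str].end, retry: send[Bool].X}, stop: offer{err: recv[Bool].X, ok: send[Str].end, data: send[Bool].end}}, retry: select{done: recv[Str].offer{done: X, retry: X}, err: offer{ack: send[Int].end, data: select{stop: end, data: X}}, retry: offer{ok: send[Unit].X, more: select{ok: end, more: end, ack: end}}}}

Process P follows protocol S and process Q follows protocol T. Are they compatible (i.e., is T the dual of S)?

YES

μX | μX  ok (binder kept)
  select{more,stop,retry} | offer{more,stop,retry}  ok label sets agree
    [more]
      recv[Int] | send[Int]  ok
        recv[Unit] | send[Unit]  ok
          offer{ok,ack,data} | select{ok,ack,data}  ok label sets agree
            [ok]
              X | X  ok
            [ack]
              X | X  ok
            [data]
              end | end  ok
    [stop]
      select{err,ok,stop} | offer{err,ok,stop}  ok label sets agree
        [err]
          send[Bool] | recv[Bool]  ok
            send[Bool] | recv[Bool]  ok
              X | X  ok
        [ok]
          select{done,more,retry} | offer{done,more,retry}  ok label sets agree
            [done]
              offer{retry,stop} | select{retry,stop}  ok label sets agree
                [retry]
                  X | X  ok
                [stop]
                  X | X  ok
            [more]
              recv[Str] | send[Str]  ok
                end | end  ok
            [retry]
              recv[Bool] | send[Bool]  ok
                X | X  ok
        [stop]
          select{err,ok,data} | offer{err,ok,data}  ok label sets agree
            [err]
              send[Bool] | recv[Bool]  ok
                X | X  ok
            [ok]
              recv[Str] | send[Str]  ok
                end | end  ok
            [data]
              recv[Bool] | send[Bool]  ok
                end | end  ok
    [retry]
      offer{done,err,retry} | select{done,err,retry}  ok label sets agree
        [done]
          send[Str] | recv[Str]  ok
            select{done,retry} | offer{done,retry}  ok label sets agree
              [done]
                X | X  ok
              [retry]
                X | X  ok
        [err]
          select{ack,data} | offer{ack,data}  ok label sets agree
            [ack]
              recv[Int] | send[Int]  ok
                end | end  ok
            [data]
              offer{stop,data} | select{stop,data}  ok label sets agree
                [stop]
                  end | end  ok
                [data]
                  X | X  ok
        [retry]
          select{ok,more} | offer{ok,more}  ok label sets agree
            [ok]
              recv[Unit] | send[Unit]  ok
                X | X  ok
            [more]
              offer{ok,more,ack} | select{ok,more,ack}  ok label sets agree
                [ok]
                  end | end  ok
                [more]
                  end | end  ok
                [ack]
                  end | end  ok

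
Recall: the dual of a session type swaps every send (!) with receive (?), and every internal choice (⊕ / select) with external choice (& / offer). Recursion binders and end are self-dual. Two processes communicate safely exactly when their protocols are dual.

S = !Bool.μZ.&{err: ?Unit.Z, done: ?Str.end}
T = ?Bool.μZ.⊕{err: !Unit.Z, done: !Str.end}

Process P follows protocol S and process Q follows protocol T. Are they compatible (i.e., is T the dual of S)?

YES

!Bool | ?Bool  ok
  μZ | μZ  ok (rec unchanged)
    &{err,done} | ⊕{err,done}  ok label sets agree
      [err]
        ?Unit | !Unit  ok
          Z | Z  ok
      [done]
        ?Str | !Str  ok
          end | end  ok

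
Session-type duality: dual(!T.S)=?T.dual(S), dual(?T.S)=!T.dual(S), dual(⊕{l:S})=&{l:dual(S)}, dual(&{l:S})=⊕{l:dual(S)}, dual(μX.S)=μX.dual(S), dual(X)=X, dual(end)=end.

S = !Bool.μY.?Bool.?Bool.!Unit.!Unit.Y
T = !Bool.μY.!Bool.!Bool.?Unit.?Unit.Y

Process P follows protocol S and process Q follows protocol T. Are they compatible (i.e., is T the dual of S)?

!Bool ‖ !Bool  ✗ same direction on both sides — not dual

NO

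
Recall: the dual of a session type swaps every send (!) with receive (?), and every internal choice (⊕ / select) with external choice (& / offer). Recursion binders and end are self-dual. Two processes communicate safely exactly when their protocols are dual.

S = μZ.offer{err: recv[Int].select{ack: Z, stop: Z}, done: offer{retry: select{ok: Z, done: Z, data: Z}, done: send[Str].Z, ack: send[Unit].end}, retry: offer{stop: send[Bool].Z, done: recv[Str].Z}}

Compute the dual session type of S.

μZ.select{err: send[Int].offer{ack: Z, stop: Z}, done: select{retry: offer{ok: Z, done: Z, data: Z}, done: recv[Str].Z, ack: recv[Unit].end}, retry: select{stop: recv[Bool].Z, done: send[Str].Z}}

μZ → μZ  (μ self-dual)
  offer{err,done,retry} → select{err,done,retry}  (external→internal)
    • err:
      recv[Int] → send[Int]
        select{ack,stop} → offer{ack,stop}  (⊕→&)
          • ack:
            Z self-dual
          • stop:
            Z self-dual
    • done:
      offer{retry,done,ack} → select{retry,done,ack}  (external→internal)
        • retry:
          select{ok,done,data} → offer{ok,done,data}  (⊕→&)
            • ok:
              Z self-dual
            • done:
              Z self-dual
            • data:
              Z self-dual
        • done:
          send[Str] → recv[Str]
            Z self-dual
        • ack:
          send[Unit] → recv[Unit]
            end self-dual
    • retry:
      offer{stop,done} → select{stop,done}  (external→internal)
        • stop:
          send[Bool] → recv[Bool]
            Z self-dual
        • done:
          recv[Str] → send[Str]
            Z self-dual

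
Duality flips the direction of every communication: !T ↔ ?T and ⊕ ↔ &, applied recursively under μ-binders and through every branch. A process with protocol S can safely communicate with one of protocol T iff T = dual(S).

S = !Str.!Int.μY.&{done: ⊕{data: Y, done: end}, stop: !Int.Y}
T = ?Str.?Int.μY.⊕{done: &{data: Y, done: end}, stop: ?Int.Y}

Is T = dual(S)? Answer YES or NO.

!Str vs ?Str  ✓
  !Int vs ?Int  ✓
    μY vs μY  ✓ (binder kept)
      &{done,stop} vs ⊕{done,stop}  ✓ labels match
        [done]
          ⊕{data,done} vs &{data,done}  ✓ labels match
            [data]
              Y vs Y  ✓
            [done]
              end vs end  ✓
        [stop]
          !Int vs ?Int  ✓
            Y vs Y  ✓

YES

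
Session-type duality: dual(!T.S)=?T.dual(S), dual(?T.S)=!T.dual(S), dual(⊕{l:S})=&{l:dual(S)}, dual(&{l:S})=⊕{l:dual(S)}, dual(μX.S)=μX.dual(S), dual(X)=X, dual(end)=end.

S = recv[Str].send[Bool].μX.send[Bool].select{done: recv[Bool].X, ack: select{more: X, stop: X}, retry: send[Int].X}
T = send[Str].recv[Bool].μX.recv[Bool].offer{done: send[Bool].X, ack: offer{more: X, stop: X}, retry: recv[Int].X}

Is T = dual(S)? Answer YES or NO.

YES

recv[Str] vs send[Str]  match
  send[Bool] vs recv[Bool]  match
    μX vs μX  match (binder kept)
      send[Bool] vs recv[Bool]  match
        select{done,ack,retry} vs offer{done,ack,retry}  match label sets agree
          [done]
            recv[Bool] vs send[Bool]  match
              X vs X  match
          [ack]
            select{more,stop} vs offer{more,stop}  match label sets agree
              [more]
                X vs X  match
              [stop]
                X vs X  match
          [retry]
            send[Int] vs recv[Int]  match
              X vs X  match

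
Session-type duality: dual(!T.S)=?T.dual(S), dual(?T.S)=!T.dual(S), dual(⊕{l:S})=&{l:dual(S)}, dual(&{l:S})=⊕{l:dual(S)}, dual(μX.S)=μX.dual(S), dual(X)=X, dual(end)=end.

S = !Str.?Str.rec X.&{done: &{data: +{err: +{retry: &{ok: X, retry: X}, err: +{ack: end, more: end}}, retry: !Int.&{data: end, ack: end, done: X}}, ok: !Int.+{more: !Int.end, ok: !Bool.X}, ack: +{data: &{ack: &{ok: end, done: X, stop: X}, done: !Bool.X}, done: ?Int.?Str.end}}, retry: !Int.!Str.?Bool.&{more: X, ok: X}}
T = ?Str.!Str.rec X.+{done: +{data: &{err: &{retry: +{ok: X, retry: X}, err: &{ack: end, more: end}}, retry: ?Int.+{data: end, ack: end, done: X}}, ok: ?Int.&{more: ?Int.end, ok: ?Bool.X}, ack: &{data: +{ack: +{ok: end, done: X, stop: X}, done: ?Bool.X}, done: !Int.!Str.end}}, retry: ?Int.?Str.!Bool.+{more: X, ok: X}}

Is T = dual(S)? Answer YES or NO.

!Str vs ?Str  ok
  ?Str vs !Str  ok
    rec X vs rec X  ok (rec unchanged)
      &{done,retry} vs +{done,retry}  ok same labels
        • done:
          &{data,ok,ack} vs +{data,ok,ack}  ok same labels
            • data:
              +{err,retry} vs &{err,retry}  ok same labels
                • err:
                  +{retry,err} vs &{retry,err}  ok same labels
                    • retry:
                      &{ok,retry} vs +{ok,retry}  ok same labels
                        • ok:
                          X vs X  ok
                        • retry:
                          X vs X  ok
                    • err:
                      +{ack,more} vs &{ack,more}  ok same labels
                        • ack:
                          end vs end  ok
                        • more:
                          end vs end  ok
                • retry:
                  !Int vs ?Int  ok
                    &{data,ack,done} vs +{data,ack,done}  ok same labels
                      • data:
                        end vs end  ok
                      • ack:
                        end vs end  ok
                      • done:
                        X vs X  ok
            • ok:
              !Int vs ?Int  ok
                +{more,ok} vs &{more,ok}  ok same labels
                  • more:
                    !Int vs ?Int  ok
                      end vs end  ok
                  • ok:
                    !Bool vs ?Bool  ok
                      X vs X  ok
            • ack:
              +{data,done} vs &{data,done}  ok same labels
                • data:
                  &{ack,done} vs +{ack,done}  ok same labels
                    • ack:
                      &{ok,done,stop} vs +{ok,done,stop}  ok same labels
                        • ok:
                          end vs end  ok
                        • done:
                          X vs X  ok
                        • stop:
                          X vs X  ok
                    • done:
                      !Bool vs ?Bool  ok
                        X vs X  ok
                • done:
                  ?Int vs !Int  ok
                    ?Str vs !Str  ok
                      end vs end  ok
        • retry:
          !Int vs ?Int  ok
            !Str vs ?Str  ok
              ?Bool vs !Bool  ok
                &{more,ok} vs +{more,ok}  ok same labels
                  • more:
                    X vs X  ok
                  • ok:
                    X vs X  ok

YES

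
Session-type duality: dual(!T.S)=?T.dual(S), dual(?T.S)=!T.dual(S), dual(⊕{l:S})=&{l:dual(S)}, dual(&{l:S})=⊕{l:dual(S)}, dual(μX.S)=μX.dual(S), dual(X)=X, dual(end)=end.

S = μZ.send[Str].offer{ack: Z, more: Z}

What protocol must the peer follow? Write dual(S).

μZ → μZ  (binder kept)
  send[Str] → recv[Str]
    offer{ack,more} → select{ack,more}  (external→internal)
      • ack:
        dual(Z) = Z
      • more:
        dual(Z) = Z

μZ.recv[Str].select{ack: Z, more: Z}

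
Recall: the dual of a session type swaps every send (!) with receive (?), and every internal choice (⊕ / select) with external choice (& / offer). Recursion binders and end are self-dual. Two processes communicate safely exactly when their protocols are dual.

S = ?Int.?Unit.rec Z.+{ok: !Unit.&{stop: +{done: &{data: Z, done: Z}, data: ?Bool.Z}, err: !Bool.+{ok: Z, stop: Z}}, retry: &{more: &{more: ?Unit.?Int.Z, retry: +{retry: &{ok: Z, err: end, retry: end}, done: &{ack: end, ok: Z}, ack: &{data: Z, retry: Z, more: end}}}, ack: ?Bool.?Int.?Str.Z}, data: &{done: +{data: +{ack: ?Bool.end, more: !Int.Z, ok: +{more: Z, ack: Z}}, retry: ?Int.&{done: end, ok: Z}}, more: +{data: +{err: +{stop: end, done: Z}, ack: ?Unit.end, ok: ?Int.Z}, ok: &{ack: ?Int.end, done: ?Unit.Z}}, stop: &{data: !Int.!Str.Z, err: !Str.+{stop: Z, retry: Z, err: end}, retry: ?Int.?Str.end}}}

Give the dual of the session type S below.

!Int.!Unit.rec Z.&{ok: ?Unit.+{stop: &{done: +{data: Z, done: Z}, data: !Bool.Z}, err: ?Bool.&{ok: Z, stop: Z}}, retry: +{more: +{more: !Unit.!Int.Z, retry: &{retry: +{ok: Z, err: end, retry: end}, done: +{ack: end, ok: Z}, ack: +{data: Z, retry: Z, more: end}}}, ack: !Bool.!Int.!Str.Z}, data: +{done: &{data: &{ack: !Bool.end, more: ?Int.Z, ok: &{more: Z, ack: Z}}, retry: !Int.+{done: end, ok: Z}}, more: &{data: &{err: &{stop: end, done: Z}, ack: !Unit.end, ok: !Int.Z}, ok: +{ack: !Int.end, done: !Unit.Z}}, stop: +{data: ?Int.?Str.Z, err: ?Str.&{stop: Z, retry: Z, err: end}, retry: !Int.!Str.end}}}

?Int → !Int
  ?Unit → !Unit
    rec Z → rec Z  (μ self-dual)
      +{ok,retry,data} → &{ok,retry,data}  (select→offer)
        [ok]
          !Unit → ?Unit
            &{stop,err} → +{stop,err}  (&→⊕)
              [stop]
                +{done,data} → &{done,data}  (select→offer)
                  [done]
                    &{data,done} → +{data,done}  (&→⊕)
                      [data]
                        Z ↦ Z
                      [done]
                        Z ↦ Z
                  [data]
                    ?Bool → !Bool
                      Z ↦ Z
              [err]
                !Bool → ?Bool
                  +{ok,stop} → &{ok,stop}  (select→offer)
                    [ok]
                      Z ↦ Z
                    [stop]
                      Z ↦ Z
        [retry]
          &{more,ack} → +{more,ack}  (&→⊕)
            [more]
              &{more,retry} → +{more,retry}  (&→⊕)
                [more]
                  ?Unit → !Unit
                    ?Int → !Int
                      Z ↦ Z
                [retry]
                  +{retry,done,ack} → &{retry,done,ack}  (select→offer)
                    [retry]
                      &{ok,err,retry} → +{ok,err,retry}  (&→⊕)
                        [ok]
                          Z ↦ Z
                        [err]
                          end ↦ end
                        [retry]
                          end ↦ end
                    [done]
                      &{ack,ok} → +{ack,ok}  (&→⊕)
                        [ack]
                          end ↦ end
                        [ok]
                          Z ↦ Z
                    [ack]
                      &{data,retry,more} → +{data,retry,more}  (&→⊕)
                        [data]
                          Z ↦ Z
                        [retry]
                          Z ↦ Z
                        [more]
                          end ↦ end
            [ack]
              ?Bool → !Bool
                ?Int → !Int
                  ?Str → !Str
                    Z ↦ Z
        [data]
          &{done,more,stop} → +{done,more,stop}  (&→⊕)
            [done]
              +{data,retry} → &{data,retry}  (select→offer)
                [data]
                  +{ack,more,ok} → &{ack,more,ok}  (select→offer)
                    [ack]
                      ?Bool → !Bool
                        end ↦ end
                    [more]
                      !Int → ?Int
                        Z ↦ Z
                    [ok]
                      +{more,ack} → &{more,ack}  (select→offer)
                        [more]
                          Z ↦ Z
                        [ack]
                          Z ↦ Z
                [retry]
                  ?Int → !Int
                    &{done,ok} → +{done,ok}  (&→⊕)
                      [done]
                        end ↦ end
                      [ok]
                        Z ↦ Z
            [more]
              +{data,ok} → &{data,ok}  (select→offer)
                [data]
                  +{err,ack,ok} → &{err,ack,ok}  (select→offer)
                    [err]
                      +{stop,done} → &{stop,done}  (select→offer)
                        [stop]
                          end ↦ end
                        [done]
                          Z ↦ Z
                    [ack]
                      ?Unit → !Unit
                        end ↦ end
                    [ok]
                      ?Int → !Int
                        Z ↦ Z
                [ok]
                  &{ack,done} → +{ack,done}  (&→⊕)
                    [ack]
                      ?Int → !Int
                        end ↦ end
                    [done]
                      ?Unit → !Unit
                        Z ↦ Z
            [stop]
              &{data,err,retry} → +{data,err,retry}  (&→⊕)
                [data]
                  !Int → ?Int
                    !Str → ?Str
                      Z ↦ Z
                [err]
                  !Str → ?Str
                    +{stop,retry,err} → &{stop,retry,err}  (select→offer)
                      [stop]
                        Z ↦ Z
                      [retry]
                        Z ↦ Z
                      [err]
                        end ↦ end
                [retry]
                  ?Int → !Int
                    ?Str → !Str
                      end ↦ end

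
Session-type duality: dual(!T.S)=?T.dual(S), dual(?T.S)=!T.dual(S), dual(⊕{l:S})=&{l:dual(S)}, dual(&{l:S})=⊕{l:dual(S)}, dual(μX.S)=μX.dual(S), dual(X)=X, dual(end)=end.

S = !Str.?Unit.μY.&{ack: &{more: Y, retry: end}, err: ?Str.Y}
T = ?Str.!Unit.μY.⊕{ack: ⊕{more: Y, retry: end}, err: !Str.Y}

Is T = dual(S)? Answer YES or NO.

!Str | ?Str  ok
  ?Unit | !Unit  ok
    μY | μY  ok (binder kept)
      &{ack,err} | ⊕{ack,err}  ok same labels
        case ack:
          &{more,retry} | ⊕{more,retry}  ok same labels
            case more:
              Y | Y  ok
            case retry:
              end | end  ok
        case err:
          ?Str | !Str  ok
            Y | Y  ok

YES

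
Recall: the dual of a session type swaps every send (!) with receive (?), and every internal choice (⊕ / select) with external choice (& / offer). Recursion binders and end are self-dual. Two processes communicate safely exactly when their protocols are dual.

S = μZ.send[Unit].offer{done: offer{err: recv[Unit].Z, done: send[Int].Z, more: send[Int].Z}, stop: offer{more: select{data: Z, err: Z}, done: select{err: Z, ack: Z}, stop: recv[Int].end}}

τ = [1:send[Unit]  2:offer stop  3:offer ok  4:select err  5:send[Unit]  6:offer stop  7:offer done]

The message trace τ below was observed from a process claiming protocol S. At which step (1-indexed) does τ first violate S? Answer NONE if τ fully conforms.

step 1: send[Unit]  match  state: offer{done: offer{err: recv[Unit].μZ.…, done: send[Int].μZ.…, more: send[Int].μZ.…}, stop: offer{more: select{data: μZ.…, err: μZ.…}, done: select{err: μZ.…, ack: μZ.…}, stop: recv[Int].end}}
step 2: offer stop  match  state: offer{more: select{data: μZ.…, err: μZ.…}, done: select{err: μZ.…, ack: μZ.…}, stop: recv[Int].end}
step 3: got offer ok, protocol expects offer more or offer done or offer stop  ✗

3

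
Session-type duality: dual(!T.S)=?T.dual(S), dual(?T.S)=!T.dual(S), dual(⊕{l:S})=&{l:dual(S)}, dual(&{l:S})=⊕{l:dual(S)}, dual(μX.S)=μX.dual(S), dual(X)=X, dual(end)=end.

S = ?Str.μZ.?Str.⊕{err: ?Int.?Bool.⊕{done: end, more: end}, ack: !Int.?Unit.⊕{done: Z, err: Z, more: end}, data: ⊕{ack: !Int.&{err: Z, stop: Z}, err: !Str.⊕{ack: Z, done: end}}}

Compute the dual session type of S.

!Str.μZ.!Str.&{err: !Int.!Bool.&{done: end, more: end}, ack: ?Int.!Unit.&{done: Z, err: Z, more: end}, data: &{ack: ?Int.⊕{err: Z, stop: Z}, err: ?Str.&{ack: Z, done: end}}}

?Str = !Str
  μZ = μZ  (μ self-dual)
    ?Str = !Str
      ⊕{err,ack,data} = &{err,ack,data}  (select→offer)
        case err:
          ?Int = !Int
            ?Bool = !Bool
              ⊕{done,more} = &{done,more}  (select→offer)
                case done:
                  end ↦ end
                case more:
                  end ↦ end
        case ack:
          !Int = ?Int
            ?Unit = !Unit
              ⊕{done,err,more} = &{done,err,more}  (select→offer)
                case done:
                  Z ↦ Z
                case err:
                  Z ↦ Z
                case more:
                  end ↦ end
        case data:
          ⊕{ack,err} = &{ack,err}  (select→offer)
            case ack:
              !Int = ?Int
                &{err,stop} = ⊕{err,stop}  (external→internal)
                  case err:
                    Z ↦ Z
                  case stop:
                    Z ↦ Z
            case err:
              !Str = ?Str
                ⊕{ack,done} = &{ack,done}  (select→offer)
                  case ack:
                    Z ↦ Z
                  case done:
                    end ↦ end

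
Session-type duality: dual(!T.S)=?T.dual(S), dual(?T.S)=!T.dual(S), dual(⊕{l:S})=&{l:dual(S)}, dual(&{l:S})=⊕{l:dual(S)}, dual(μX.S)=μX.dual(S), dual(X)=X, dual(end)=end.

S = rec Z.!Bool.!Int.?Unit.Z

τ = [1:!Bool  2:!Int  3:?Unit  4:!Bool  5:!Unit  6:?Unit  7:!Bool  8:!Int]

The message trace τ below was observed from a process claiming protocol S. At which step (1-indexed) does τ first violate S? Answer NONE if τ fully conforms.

@1 !Bool  ✓  residual = !Int.?Unit.rec Z.…
@2 !Int  ✓  residual = ?Unit.rec Z.…
@3 ?Unit  ✓  residual = rec Z.…
@4 !Bool  ✓  residual = !Int.?Unit.rec Z.…
@5 got !Unit, protocol expects !Int  ✗

5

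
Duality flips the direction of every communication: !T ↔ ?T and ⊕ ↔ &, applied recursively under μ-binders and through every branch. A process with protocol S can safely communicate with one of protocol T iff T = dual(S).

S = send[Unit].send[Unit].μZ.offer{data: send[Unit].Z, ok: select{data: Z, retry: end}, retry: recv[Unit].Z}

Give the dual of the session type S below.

recv[Unit].recv[Unit].μZ.select{data: recv[Unit].Z, ok: offer{data: Z, retry: end}, retry: send[Unit].Z}

send[Unit] ↦ recv[Unit]
  send[Unit] ↦ recv[Unit]
    μZ ↦ μZ  (rec unchanged)
      offer{data,ok,retry} ↦ select{data,ok,retry}  (offer→select)
        [data]
          send[Unit] ↦ recv[Unit]
            Z self-dual
        [ok]
          select{data,retry} ↦ offer{data,retry}  (⊕→&)
            [data]
              Z self-dual
            [retry]
              end self-dual
        [retry]
          recv[Unit] ↦ send[Unit]
            Z self-dual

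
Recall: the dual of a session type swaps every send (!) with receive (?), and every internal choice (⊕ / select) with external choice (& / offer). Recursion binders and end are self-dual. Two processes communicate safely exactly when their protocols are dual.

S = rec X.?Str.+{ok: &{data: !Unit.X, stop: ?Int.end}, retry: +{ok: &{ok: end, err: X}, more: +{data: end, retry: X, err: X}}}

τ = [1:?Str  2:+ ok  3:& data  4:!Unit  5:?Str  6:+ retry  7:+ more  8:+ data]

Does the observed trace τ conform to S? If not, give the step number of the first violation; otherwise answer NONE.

NONE

@1 ?Str  ✓  state: +{ok: &{data: !Unit.rec X.…, stop: ?Int.end}, retry: +{ok: &{ok: end, err: rec X.…}, more: +{data: end, retry: rec X.…, err: rec X.…}}}
@2 + ok  ✓  state: &{data: !Unit.rec X.…, stop: ?Int.end}
@3 & data  ✓  state: !Unit.rec X.…
@4 !Unit  ✓  state: rec X.…
@5 ?Str  ✓  state: +{ok: &{data: !Unit.rec X.…, stop: ?Int.end}, retry: +{ok: &{ok: end, err: rec X.…}, more: +{data: end, retry: rec X.…, err: rec X.…}}}
@6 + retry  ✓  state: +{ok: &{ok: end, err: rec X.…}, more: +{data: end, retry: rec X.…, err: rec X.…}}
@7 + more  ✓  state: +{data: end, retry: rec X.…, err: rec X.…}
@8 + data  ✓  state: end
τ conforms to S (length 8)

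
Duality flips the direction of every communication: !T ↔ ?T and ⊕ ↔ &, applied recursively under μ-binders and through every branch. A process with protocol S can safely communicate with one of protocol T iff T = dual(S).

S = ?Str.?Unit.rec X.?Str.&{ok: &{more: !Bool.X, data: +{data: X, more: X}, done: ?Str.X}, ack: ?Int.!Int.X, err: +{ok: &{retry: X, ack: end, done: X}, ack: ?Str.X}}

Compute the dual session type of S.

?Str → !Str
  ?Unit → !Unit
    rec X → rec X  (rec unchanged)
      ?Str → !Str
        &{ok,ack,err} → +{ok,ack,err}  (external→internal)
          [ok]
            &{more,data,done} → +{more,data,done}  (external→internal)
              [more]
                !Bool → ?Bool
                  X ↦ X
              [data]
                +{data,more} → &{data,more}  (select→offer)
                  [data]
                    X ↦ X
                  [more]
                    X ↦ X
              [done]
                ?Str → !Str
                  X ↦ X
          [ack]
            ?Int → !Int
              !Int → ?Int
                X ↦ X
          [err]
            +{ok,ack} → &{ok,ack}  (select→offer)
              [ok]
                &{retry,ack,done} → +{retry,ack,done}  (external→internal)
                  [retry]
                    X ↦ X
                  [ack]
                    end ↦ end
                  [done]
                    X ↦ X
              [ack]
                ?Str → !Str
                  X ↦ X

!Str.!Unit.rec X.!Str.+{ok: +{more: ?Bool.X, data: &{data: X, more: X}, done: !Str.X}, ack: !Int.?Int.X, err: &{ok: +{retry: X, ack: end, done: X}, ack: !Str.X}}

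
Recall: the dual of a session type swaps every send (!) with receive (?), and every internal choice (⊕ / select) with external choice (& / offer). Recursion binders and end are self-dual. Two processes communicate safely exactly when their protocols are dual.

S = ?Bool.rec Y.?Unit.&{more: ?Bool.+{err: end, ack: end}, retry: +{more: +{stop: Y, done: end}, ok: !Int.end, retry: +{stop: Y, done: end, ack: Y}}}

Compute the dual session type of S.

?Bool → !Bool
  rec Y → rec Y  (binder kept)
    ?Unit → !Unit
      &{more,retry} → +{more,retry}  (external→internal)
        [more]
          ?Bool → !Bool
            +{err,ack} → &{err,ack}  (⊕→&)
              [err]
                end self-dual
              [ack]
                end self-dual
        [retry]
          +{more,ok,retry} → &{more,ok,retry}  (⊕→&)
            [more]
              +{stop,done} → &{stop,done}  (⊕→&)
                [stop]
                  Y self-dual
                [done]
                  end self-dual
            [ok]
              !Int → ?Int
                end self-dual
            [retry]
              +{stop,done,ack} → &{stop,done,ack}  (⊕→&)
                [stop]
                  Y self-dual
                [done]
                  end self-dual
                [ack]
                  Y self-dual

!Bool.rec Y.!Unit.+{more: !Bool.&{err: end, ack: end}, retry: &{more: &{stop: Y, done: end}, ok: ?Int.end, retry: &{stop: Y, done: end, ack: Y}}}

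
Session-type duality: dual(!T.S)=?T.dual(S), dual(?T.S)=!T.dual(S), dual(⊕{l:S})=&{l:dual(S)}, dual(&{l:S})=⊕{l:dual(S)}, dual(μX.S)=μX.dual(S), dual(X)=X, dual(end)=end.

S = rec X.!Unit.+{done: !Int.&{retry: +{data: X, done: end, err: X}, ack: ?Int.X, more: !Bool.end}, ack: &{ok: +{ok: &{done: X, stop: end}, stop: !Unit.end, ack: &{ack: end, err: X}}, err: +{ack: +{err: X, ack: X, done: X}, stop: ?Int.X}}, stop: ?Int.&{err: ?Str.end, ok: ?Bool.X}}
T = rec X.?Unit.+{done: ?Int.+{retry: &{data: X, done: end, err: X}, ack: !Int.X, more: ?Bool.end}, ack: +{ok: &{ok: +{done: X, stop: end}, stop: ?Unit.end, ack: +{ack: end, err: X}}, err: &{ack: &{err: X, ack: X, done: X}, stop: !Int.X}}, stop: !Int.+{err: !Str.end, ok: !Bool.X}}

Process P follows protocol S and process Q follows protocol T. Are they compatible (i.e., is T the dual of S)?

NO

rec X ‖ rec X  ok (binder kept)
  !Unit ‖ ?Unit  ok
    +{done,ack,stop} ‖ +{done,ack,stop}  ✗ choice polarity not flipped — not dual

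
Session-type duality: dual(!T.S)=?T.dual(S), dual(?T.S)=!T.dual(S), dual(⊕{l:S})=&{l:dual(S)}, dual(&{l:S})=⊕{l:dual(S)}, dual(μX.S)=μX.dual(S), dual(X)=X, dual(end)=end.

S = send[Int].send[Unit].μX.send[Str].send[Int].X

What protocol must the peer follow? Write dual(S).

recv[Int].recv[Unit].μX.recv[Str].recv[Int].X

send[Int] → recv[Int]
  send[Unit] → recv[Unit]
    μX → μX  (μ self-dual)
      send[Str] → recv[Str]
        send[Int] → recv[Int]
          X self-dual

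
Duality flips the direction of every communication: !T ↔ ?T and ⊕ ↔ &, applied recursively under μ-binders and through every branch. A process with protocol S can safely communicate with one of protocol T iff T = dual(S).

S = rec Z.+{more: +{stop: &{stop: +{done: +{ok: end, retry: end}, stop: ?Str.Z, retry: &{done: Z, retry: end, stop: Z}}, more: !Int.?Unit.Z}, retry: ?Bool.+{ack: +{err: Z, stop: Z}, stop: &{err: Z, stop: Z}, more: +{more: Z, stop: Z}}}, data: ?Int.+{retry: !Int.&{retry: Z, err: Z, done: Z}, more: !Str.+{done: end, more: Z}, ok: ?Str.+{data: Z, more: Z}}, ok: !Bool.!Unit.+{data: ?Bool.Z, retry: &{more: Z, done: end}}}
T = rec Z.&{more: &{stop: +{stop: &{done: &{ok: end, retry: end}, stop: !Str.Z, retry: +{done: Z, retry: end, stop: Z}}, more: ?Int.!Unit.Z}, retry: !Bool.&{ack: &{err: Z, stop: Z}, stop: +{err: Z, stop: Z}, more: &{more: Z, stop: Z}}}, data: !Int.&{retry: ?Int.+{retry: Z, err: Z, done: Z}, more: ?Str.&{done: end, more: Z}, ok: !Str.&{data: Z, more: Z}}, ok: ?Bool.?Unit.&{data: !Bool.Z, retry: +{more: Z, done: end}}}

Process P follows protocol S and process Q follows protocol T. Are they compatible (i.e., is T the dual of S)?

YES

rec Z | rec Z  ✓ (μ self-dual)
  +{more,data,ok} | &{more,data,ok}  ✓ label sets agree
    [more]
      +{stop,retry} | &{stop,retry}  ✓ label sets agree
        [stop]
          &{stop,more} | +{stop,more}  ✓ label sets agree
            [stop]
              +{done,stop,retry} | &{done,stop,retry}  ✓ label sets agree
                [done]
                  +{ok,retry} | &{ok,retry}  ✓ label sets agree
                    [ok]
                      end | end  ✓
                    [retry]
                      end | end  ✓
                [stop]
                  ?Str | !Str  ✓
                    Z | Z  ✓
                [retry]
                  &{done,retry,stop} | +{done,retry,stop}  ✓ label sets agree
                    [done]
                      Z | Z  ✓
                    [retry]
                      end | end  ✓
                    [stop]
                      Z | Z  ✓
            [more]
              !Int | ?Int  ✓
                ?Unit | !Unit  ✓
                  Z | Z  ✓
        [retry]
          ?Bool | !Bool  ✓
            +{ack,stop,more} | &{ack,stop,more}  ✓ label sets agree
              [ack]
                +{err,stop} | &{err,stop}  ✓ label sets agree
                  [err]
                    Z | Z  ✓
                  [stop]
                    Z | Z  ✓
              [stop]
                &{err,stop} | +{err,stop}  ✓ label sets agree
                  [err]
                    Z | Z  ✓
                  [stop]
                    Z | Z  ✓
              [more]
                +{more,stop} | &{more,stop}  ✓ label sets agree
                  [more]
                    Z | Z  ✓
                  [stop]
                    Z | Z  ✓
    [data]
      ?Int | !Int  ✓
        +{retry,more,ok} | &{retry,more,ok}  ✓ label sets agree
          [retry]
            !Int | ?Int  ✓
              &{retry,err,done} | +{retry,err,done}  ✓ label sets agree
                [retry]
                  Z | Z  ✓
                [err]
                  Z | Z  ✓
                [done]
                  Z | Z  ✓
          [more]
            !Str | ?Str  ✓
              +{done,more} | &{done,more}  ✓ label sets agree
                [done]
                  end | end  ✓
                [more]
                  Z | Z  ✓
          [ok]
            ?Str | !Str  ✓
              +{data,more} | &{data,more}  ✓ label sets agree
                [data]
                  Z | Z  ✓
                [more]
                  Z | Z  ✓
    [ok]
      !Bool | ?Bool  ✓
        !Unit | ?Unit  ✓
          +{data,retry} | &{data,retry}  ✓ label sets agree
            [data]
              ?Bool | !Bool  ✓
                Z | Z  ✓
            [retry]
              &{more,done} | +{more,done}  ✓ label sets agree
                [more]
                  Z | Z  ✓
                [done]
                  end | end  ✓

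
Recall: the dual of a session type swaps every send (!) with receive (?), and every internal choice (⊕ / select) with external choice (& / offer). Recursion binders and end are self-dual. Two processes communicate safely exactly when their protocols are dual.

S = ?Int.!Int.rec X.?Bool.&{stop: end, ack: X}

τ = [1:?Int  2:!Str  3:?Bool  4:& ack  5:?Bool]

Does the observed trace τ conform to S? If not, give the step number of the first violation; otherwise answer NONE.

step 1: ?Int  match  state: !Int.rec X.…
step 2: got !Str, protocol expects !Int  ✗

2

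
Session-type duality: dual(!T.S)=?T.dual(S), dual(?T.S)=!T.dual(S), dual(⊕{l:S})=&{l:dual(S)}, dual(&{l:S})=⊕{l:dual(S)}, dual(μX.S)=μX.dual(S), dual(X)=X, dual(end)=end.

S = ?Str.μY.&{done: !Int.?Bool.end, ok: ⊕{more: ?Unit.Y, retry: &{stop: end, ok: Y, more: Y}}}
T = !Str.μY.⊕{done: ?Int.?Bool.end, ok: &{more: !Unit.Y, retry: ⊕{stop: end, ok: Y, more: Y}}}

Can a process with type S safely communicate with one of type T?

NO

?Str vs !Str  match
  μY vs μY  match (μ self-dual)
    &{done,ok} vs ⊕{done,ok}  match label sets agree
      [done]
        !Int vs ?Int  match
          ?Bool vs ?Bool  ✗ same direction on both sides — not dual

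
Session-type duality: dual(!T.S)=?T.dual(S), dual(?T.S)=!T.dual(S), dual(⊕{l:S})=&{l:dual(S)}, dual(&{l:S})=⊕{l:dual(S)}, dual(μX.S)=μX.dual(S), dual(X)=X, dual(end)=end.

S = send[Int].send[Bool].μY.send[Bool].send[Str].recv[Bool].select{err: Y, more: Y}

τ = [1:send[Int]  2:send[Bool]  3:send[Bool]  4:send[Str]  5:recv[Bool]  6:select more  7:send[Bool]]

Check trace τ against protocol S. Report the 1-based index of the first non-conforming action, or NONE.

NONE

[1] send[Int]  ok  residual = send[Bool].μY.…
[2] send[Bool]  ok  residual = μY.…
[3] send[Bool]  ok  residual = send[Str].recv[Bool].select{err: μY.…, more: μY.…}
[4] send[Str]  ok  residual = recv[Bool].select{err: μY.…, more: μY.…}
[5] recv[Bool]  ok  residual = select{err: μY.…, more: μY.…}
[6] select more  ok  residual = μY.…
[7] send[Bool]  ok  residual = send[Str].recv[Bool].select{err: μY.…, more: μY.…}
trace exhausted — no violation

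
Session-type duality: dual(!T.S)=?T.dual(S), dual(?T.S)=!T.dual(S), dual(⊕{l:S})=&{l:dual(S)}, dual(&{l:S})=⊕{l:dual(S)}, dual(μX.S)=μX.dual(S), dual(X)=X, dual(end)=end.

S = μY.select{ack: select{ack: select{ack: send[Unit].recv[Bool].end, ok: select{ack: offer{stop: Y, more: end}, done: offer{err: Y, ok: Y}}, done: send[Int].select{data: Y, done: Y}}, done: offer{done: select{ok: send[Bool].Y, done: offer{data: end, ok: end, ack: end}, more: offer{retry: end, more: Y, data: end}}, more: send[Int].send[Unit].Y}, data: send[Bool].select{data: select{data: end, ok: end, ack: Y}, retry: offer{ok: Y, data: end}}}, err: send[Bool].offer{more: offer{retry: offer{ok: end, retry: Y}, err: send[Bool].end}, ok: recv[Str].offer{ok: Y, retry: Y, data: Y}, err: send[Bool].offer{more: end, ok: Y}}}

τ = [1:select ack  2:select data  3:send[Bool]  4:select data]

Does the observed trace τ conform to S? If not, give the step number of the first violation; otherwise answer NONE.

step 1: select ack  ok  now at select{ack: select{ack: send[Unit].recv[Bool].end, ok: select{ack: offer{stop: μY.…, more: end}, done: offer{err: μY.…, ok: μY.…}}, done: send[Int].select{data: μY.…, done: μY.…}}, done: offer{done: select{ok: send[Bool].μY.…, done: offer{data: end, ok: end, ack: end}, more: offer{retry: end, more: μY.…, data: end}}, more: send[Int].send[Unit].μY.…}, data: send[Bool].select{data: select{data: end, ok: end, ack: μY.…}, retry: offer{ok: μY.…, data: end}}}
step 2: select data  ok  now at send[Bool].select{data: select{data: end, ok: end, ack: μY.…}, retry: offer{ok: μY.…, data: end}}
step 3: send[Bool]  ok  now at select{data: select{data: end, ok: end, ack: μY.…}, retry: offer{ok: μY.…, data: end}}
step 4: select data  ok  now at select{data: end, ok: end, ack: μY.…}
all 4 steps conform

NONE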